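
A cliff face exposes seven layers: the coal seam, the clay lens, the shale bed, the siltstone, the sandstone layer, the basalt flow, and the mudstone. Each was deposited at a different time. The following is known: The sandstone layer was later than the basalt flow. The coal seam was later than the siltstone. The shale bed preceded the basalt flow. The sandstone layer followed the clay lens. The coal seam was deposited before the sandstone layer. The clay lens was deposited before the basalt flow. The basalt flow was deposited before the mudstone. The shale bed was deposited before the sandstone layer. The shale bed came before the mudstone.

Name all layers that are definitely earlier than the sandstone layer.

the basalt flow, the clay lens, the coal seam, the shale bed, the siltstone

Directly stated before the sandstone layer: the basalt flow, the clay lens, the coal seam, and the shale bed.
The siltstone reaches the sandstone layer via the siltstone → the coal seam → the sandstone layer.
No chain forces the mudstone ahead of the sandstone layer.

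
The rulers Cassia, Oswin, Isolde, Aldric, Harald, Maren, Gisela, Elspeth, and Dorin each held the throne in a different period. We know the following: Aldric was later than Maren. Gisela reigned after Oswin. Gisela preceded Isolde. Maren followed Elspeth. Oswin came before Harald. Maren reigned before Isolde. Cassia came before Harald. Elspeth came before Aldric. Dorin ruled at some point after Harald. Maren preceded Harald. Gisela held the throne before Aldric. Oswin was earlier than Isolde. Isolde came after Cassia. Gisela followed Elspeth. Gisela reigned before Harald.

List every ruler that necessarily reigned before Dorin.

Cassia, Elspeth, Gisela, Harald, Maren, Oswin

Directly stated before Dorin: Harald.
Cassia reaches Dorin via Cassia → Harald → Dorin.
Elspeth reaches Dorin via Elspeth → Gisela → Harald → Dorin.
Gisela reaches Dorin via Gisela → Harald → Dorin.
Likewise Maren and Oswin each reach Dorin by chaining the stated constraints.
No chain forces Isolde (or any of the others) ahead of Dorin.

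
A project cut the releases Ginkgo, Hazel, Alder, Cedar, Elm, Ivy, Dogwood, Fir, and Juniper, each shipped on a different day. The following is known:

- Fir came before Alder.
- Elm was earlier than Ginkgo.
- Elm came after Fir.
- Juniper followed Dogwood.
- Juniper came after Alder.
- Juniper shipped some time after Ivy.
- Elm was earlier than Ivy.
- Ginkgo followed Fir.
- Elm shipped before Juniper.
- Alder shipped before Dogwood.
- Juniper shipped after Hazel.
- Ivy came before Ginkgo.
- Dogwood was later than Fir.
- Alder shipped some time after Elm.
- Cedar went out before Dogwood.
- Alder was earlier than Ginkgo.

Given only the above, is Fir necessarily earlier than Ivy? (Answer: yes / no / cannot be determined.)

yes

Chain the constraints: Fir → Elm → Ivy. Each link is directly stated, so Fir comes before Ivy.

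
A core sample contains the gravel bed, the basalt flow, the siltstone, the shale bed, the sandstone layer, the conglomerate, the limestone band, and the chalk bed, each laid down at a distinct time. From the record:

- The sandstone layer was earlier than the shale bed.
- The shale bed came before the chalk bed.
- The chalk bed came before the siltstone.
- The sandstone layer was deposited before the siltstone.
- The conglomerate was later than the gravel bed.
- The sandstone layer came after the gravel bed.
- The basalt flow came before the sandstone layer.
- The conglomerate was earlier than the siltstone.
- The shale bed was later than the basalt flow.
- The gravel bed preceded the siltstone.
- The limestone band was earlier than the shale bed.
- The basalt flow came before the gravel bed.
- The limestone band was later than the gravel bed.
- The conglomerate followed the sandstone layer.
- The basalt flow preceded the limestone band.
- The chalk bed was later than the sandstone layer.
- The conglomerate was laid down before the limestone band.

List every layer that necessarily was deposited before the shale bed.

the basalt flow, the conglomerate, the gravel bed, the limestone band, the sandstone layer

Directly stated before the shale bed: the basalt flow, the limestone band, and the sandstone layer.
The conglomerate reaches the shale bed via the conglomerate → the limestone band → the shale bed.
The gravel bed reaches the shale bed via the gravel bed → the sandstone layer → the shale bed.
No chain forces the chalk bed (or any of the others) ahead of the shale bed.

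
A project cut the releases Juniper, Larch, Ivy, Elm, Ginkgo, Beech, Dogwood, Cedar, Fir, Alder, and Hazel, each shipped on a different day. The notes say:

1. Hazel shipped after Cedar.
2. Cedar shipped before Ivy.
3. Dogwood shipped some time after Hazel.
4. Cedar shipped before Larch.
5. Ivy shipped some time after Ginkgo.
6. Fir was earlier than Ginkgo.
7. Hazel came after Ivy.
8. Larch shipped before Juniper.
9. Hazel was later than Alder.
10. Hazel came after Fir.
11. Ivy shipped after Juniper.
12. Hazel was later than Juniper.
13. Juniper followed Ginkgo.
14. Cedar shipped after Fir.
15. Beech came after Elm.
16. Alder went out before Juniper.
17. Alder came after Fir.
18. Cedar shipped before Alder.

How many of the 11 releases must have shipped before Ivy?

6

Directly stated before Ivy: Cedar, Ginkgo, and Juniper.
Alder reaches Ivy via Alder → Juniper → Ivy.
Fir reaches Ivy via Fir → Cedar → Ivy.
Larch reaches Ivy via Larch → Juniper → Ivy.
No chain forces Beech (or any of the others) ahead of Ivy.
That's Alder, Cedar, Fir, Ginkgo, Juniper, and Larch — 6 in all.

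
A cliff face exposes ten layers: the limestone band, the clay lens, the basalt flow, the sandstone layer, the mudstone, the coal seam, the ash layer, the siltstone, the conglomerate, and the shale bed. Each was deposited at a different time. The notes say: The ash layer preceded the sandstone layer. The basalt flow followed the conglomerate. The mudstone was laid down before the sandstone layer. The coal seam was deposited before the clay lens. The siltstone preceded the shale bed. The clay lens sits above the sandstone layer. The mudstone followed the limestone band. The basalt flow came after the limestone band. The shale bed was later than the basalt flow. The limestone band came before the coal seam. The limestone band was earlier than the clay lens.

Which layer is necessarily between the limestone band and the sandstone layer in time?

Tracing the constraints gives the limestone band → the mudstone → the sandstone layer, so the mudstone sits after the limestone band and before the sandstone layer.
No other layer is forced both after the limestone band and before the sandstone layer.

the mudstone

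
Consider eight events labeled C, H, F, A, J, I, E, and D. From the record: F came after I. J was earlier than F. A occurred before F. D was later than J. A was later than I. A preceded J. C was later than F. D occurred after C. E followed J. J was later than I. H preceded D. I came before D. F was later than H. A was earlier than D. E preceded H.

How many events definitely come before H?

Directly stated before H: E.
A reaches H via A → J → E → H.
I reaches H via I → J → E → H.
J reaches H via J → E → H.
That's A, E, I, and J — 4 in all.

4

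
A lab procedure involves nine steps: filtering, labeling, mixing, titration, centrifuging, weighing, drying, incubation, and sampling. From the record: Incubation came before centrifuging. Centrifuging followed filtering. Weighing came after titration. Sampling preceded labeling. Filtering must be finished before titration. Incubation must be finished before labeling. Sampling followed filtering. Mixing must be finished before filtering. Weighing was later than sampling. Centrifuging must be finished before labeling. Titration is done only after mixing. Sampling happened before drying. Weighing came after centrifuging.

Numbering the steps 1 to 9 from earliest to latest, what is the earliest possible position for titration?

3

Filtering and mixing must both come before titration — 2 forced predecessors.
Nothing else is forced ahead of titration, so its earliest slot is position 2 + 1 = 3.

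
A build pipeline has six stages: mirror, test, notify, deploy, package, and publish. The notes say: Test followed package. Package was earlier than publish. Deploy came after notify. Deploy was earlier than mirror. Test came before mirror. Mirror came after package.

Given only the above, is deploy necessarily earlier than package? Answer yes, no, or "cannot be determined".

cannot be determined

No chain of stated constraints runs from deploy to package, and none runs from package to deploy either.
So the relative order of deploy and package is not fixed by the given facts.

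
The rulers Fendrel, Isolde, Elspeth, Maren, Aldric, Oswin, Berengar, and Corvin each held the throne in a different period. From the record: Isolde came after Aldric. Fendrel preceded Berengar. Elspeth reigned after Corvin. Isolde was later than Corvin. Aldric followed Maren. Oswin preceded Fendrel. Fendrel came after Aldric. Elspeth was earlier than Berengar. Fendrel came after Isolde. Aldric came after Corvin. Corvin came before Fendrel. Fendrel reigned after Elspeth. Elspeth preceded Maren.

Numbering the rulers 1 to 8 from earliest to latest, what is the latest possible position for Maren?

4

Maren must come before Aldric, Berengar, Fendrel, and Isolde — 4 rulers forced after them.
Everything else can be placed before Maren in some valid order, so Maren can sit as late as position 8 − 4 = 4.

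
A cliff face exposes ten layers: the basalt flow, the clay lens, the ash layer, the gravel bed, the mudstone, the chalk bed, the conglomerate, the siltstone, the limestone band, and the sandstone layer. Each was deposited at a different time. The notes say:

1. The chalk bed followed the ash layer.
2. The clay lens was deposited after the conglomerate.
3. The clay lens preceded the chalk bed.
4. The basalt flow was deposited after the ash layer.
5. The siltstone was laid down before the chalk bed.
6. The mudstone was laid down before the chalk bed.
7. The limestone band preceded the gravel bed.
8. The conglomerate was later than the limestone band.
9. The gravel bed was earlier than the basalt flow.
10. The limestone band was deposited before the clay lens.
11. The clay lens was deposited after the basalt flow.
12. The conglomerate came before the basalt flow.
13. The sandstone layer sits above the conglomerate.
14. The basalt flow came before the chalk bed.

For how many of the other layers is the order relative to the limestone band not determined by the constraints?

Forced after the limestone band: the basalt flow, the chalk bed, the clay lens, the conglomerate, the gravel bed, and the sandstone layer.
That leaves the ash layer, the mudstone, and the siltstone with no forced order relative to the limestone band — 3.

3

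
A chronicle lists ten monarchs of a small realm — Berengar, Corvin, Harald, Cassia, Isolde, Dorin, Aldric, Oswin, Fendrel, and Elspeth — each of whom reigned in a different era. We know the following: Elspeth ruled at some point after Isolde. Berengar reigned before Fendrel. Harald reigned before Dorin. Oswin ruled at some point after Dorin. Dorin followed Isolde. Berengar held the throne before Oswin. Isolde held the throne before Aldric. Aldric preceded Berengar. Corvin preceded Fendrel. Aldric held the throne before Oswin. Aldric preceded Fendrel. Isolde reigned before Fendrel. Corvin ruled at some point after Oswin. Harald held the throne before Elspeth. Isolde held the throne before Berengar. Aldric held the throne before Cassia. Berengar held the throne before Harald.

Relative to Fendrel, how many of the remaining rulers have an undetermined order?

2

Forced before Fendrel: Aldric, Berengar, Corvin, Dorin, Harald, Isolde, and Oswin.
That leaves Cassia and Elspeth with no forced order relative to Fendrel — 2.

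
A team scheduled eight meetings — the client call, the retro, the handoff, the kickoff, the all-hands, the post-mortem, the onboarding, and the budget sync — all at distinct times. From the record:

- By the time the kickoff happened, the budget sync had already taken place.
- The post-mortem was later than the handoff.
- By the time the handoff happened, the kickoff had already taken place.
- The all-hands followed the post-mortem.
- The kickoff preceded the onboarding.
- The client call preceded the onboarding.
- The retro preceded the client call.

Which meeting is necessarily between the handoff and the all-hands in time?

the post-mortem

Tracing the constraints gives the handoff → the post-mortem → the all-hands, so the post-mortem sits after the handoff and before the all-hands.
No other meeting is forced both after the handoff and before the all-hands.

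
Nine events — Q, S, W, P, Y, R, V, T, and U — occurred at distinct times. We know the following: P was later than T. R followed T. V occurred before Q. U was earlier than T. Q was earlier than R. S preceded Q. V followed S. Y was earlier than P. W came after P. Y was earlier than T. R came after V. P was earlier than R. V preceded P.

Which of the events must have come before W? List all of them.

P, S, T, U, V, Y

Directly stated before W: P.
S reaches W via S → V → P → W.
T reaches W via T → P → W.
U reaches W via U → T → P → W.
Likewise V and Y each reach W by chaining the stated constraints.
No chain forces Q (or any of the others) ahead of W.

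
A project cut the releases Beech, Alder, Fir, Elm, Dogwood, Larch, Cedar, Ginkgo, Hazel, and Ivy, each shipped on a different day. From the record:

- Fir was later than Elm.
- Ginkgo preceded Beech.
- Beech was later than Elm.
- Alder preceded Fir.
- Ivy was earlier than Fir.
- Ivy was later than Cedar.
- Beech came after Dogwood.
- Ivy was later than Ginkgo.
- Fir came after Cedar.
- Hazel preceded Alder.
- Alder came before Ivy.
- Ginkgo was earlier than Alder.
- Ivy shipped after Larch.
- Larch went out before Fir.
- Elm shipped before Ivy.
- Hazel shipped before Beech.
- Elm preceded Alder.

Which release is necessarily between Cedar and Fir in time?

Tracing the constraints gives Cedar → Ivy → Fir, so Ivy sits after Cedar and before Fir.
No other release is forced both after Cedar and before Fir.

Ivy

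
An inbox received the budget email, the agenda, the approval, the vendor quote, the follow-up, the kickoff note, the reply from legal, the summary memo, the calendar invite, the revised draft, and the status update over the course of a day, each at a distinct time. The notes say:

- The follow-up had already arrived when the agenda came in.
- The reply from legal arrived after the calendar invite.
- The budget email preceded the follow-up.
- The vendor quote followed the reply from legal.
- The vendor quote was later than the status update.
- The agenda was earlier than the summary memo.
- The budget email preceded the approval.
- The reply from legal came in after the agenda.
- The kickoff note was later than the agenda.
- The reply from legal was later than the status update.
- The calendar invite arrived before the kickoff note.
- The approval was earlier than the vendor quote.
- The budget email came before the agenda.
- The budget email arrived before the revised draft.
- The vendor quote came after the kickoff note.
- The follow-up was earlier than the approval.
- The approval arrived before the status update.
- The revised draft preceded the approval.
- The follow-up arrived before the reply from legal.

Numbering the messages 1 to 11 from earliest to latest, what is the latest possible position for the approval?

The approval must come before the reply from legal, the status update, and the vendor quote — 3 messages forced after it.
Everything else can be placed before the approval in some valid order, so the approval can sit as late as position 11 − 3 = 8.

8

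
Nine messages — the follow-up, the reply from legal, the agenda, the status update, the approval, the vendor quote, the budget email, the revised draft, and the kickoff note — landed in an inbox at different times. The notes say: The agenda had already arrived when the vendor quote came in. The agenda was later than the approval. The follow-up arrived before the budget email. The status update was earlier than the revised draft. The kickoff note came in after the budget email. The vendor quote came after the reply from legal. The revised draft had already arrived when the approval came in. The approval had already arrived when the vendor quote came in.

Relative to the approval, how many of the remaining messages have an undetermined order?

Forced before the approval: the revised draft and the status update; forced after the approval: the agenda and the vendor quote.
That leaves the budget email, the follow-up, the kickoff note, and the reply from legal with no forced order relative to the approval — 4.

4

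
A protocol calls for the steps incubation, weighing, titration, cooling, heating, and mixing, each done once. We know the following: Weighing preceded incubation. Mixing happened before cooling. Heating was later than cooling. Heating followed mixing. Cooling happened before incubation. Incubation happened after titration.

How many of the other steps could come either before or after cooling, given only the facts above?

2

Forced before cooling: mixing; forced after cooling: heating and incubation.
That leaves titration and weighing with no forced order relative to cooling — 2.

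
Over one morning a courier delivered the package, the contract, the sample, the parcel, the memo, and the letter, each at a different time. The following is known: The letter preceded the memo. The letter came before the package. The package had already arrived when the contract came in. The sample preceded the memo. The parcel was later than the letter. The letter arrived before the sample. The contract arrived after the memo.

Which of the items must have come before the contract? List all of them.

Directly stated before the contract: the memo and the package.
The letter reaches the contract via the letter → the memo → the contract.
The sample reaches the contract via the sample → the memo → the contract.

the letter, the memo, the package, the sample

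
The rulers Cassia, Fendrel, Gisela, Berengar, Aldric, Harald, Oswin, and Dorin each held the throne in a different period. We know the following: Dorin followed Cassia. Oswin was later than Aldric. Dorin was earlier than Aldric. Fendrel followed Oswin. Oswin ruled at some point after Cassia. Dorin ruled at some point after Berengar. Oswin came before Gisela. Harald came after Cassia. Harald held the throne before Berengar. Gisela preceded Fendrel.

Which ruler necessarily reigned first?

Cassia

Cassia has a chain of constraints placing them before every other ruler, so Cassia must be first.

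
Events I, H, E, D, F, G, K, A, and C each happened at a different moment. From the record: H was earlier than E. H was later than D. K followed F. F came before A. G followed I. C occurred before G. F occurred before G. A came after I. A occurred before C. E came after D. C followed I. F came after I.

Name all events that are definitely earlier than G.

A, C, F, I

Directly stated before G: C, F, and I.
A reaches G via A → C → G.
No chain forces D (or any of the others) ahead of G.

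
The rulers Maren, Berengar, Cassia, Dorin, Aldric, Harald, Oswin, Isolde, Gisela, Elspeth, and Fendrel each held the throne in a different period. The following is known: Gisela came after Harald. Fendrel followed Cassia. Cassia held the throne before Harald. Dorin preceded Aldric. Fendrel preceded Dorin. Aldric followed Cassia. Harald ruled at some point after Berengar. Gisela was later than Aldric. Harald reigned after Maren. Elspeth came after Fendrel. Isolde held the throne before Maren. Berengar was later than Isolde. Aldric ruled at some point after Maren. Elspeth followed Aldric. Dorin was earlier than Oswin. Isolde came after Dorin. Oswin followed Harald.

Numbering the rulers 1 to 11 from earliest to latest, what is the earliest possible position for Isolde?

Cassia, Dorin, and Fendrel must all come before Isolde — 3 forced predecessors.
Nothing else is forced ahead of Isolde, so their earliest slot is position 3 + 1 = 4.

4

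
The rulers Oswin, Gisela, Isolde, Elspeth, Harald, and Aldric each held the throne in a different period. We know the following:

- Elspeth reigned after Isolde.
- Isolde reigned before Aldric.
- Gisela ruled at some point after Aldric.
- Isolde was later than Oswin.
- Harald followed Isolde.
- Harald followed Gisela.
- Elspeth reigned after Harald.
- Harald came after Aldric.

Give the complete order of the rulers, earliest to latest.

Oswin, Isolde, Aldric, Gisela, Harald, Elspeth

The constraints fix every adjacent pair, so only one ordering works:
Oswin → Isolde → Aldric → Gisela → Harald → Elspeth.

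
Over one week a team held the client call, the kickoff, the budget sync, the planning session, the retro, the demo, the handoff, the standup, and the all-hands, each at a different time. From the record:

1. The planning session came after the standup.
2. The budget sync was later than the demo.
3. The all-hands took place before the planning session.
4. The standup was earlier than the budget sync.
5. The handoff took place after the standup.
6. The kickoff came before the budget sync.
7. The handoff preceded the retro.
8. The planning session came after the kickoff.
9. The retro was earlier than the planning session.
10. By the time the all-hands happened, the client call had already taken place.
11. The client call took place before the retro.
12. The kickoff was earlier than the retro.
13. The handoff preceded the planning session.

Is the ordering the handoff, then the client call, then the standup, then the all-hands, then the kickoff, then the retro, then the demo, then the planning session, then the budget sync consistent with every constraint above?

The constraints require the standup before the handoff, but in the proposed sequence the handoff appears ahead of the standup. That one violation is enough.

no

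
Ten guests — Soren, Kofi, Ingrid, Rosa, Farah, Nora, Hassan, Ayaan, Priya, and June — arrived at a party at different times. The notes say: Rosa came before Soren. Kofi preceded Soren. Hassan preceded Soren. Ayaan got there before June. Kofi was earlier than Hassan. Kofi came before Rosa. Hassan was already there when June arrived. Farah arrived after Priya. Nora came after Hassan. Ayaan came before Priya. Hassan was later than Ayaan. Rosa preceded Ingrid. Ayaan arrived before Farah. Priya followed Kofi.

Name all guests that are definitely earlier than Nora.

Directly stated before Nora: Hassan.
Ayaan reaches Nora via Ayaan → Hassan → Nora.
Kofi reaches Nora via Kofi → Hassan → Nora.
No chain forces Ingrid (or any of the others) ahead of Nora.

Ayaan, Hassan, Kofi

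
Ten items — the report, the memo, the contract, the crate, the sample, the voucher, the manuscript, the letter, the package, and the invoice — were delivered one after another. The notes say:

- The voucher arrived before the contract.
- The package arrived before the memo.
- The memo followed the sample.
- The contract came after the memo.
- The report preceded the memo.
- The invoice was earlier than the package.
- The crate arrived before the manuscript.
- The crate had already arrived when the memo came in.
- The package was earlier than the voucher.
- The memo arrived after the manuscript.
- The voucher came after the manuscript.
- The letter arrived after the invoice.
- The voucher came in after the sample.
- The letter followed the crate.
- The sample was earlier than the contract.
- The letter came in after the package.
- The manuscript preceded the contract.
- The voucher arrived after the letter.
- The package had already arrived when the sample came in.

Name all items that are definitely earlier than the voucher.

the crate, the invoice, the letter, the manuscript, the package, the sample

Directly stated before the voucher: the letter, the manuscript, the package, and the sample.
The crate reaches the voucher via the crate → the letter → the voucher.
The invoice reaches the voucher via the invoice → the letter → the voucher.
No chain forces the report (or any of the others) ahead of the voucher.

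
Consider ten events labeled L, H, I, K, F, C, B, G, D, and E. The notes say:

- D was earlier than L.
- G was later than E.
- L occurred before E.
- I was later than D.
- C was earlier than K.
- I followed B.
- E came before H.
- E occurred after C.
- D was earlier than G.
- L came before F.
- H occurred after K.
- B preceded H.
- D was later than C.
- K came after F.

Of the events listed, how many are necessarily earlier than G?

4

Directly stated before G: D and E.
C reaches G via C → E → G.
L reaches G via L → E → G.
That's C, D, E, and L — 4 in all.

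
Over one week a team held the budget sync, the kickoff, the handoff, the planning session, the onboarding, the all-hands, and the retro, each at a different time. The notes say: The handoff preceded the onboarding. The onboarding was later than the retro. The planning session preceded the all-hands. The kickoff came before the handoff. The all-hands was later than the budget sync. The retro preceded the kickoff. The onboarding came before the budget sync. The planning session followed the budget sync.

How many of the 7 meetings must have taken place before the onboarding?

Directly stated before the onboarding: the handoff and the retro.
The kickoff reaches the onboarding via the kickoff → the handoff → the onboarding.
That's the handoff, the kickoff, and the retro — 3 in all.

3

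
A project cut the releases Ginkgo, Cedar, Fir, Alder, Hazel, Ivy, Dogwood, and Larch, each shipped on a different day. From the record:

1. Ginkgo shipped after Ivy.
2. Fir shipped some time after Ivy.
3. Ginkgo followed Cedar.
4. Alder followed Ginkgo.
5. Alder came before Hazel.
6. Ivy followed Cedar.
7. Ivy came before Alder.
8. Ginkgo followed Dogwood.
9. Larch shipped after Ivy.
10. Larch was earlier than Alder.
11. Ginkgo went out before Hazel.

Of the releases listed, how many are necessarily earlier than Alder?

Directly stated before Alder: Ginkgo, Ivy, and Larch.
Cedar reaches Alder via Cedar → Ginkgo → Alder.
Dogwood reaches Alder via Dogwood → Ginkgo → Alder.
No chain forces Fir (or any of the others) ahead of Alder.
That's Cedar, Dogwood, Ginkgo, Ivy, and Larch — 5 in all.

5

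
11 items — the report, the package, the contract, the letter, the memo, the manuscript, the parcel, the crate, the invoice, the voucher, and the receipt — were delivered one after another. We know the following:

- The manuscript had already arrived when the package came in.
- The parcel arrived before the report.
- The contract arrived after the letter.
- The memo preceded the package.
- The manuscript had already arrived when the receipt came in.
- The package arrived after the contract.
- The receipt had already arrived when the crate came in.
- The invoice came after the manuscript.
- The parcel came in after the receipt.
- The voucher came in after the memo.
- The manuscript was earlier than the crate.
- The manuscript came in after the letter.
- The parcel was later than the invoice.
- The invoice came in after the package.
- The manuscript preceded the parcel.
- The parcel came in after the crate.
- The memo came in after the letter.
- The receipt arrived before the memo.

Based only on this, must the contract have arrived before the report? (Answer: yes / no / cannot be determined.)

Chain the constraints: the contract → the package → the invoice → the parcel → the report. Each link is directly stated, so the contract comes before the report.

yes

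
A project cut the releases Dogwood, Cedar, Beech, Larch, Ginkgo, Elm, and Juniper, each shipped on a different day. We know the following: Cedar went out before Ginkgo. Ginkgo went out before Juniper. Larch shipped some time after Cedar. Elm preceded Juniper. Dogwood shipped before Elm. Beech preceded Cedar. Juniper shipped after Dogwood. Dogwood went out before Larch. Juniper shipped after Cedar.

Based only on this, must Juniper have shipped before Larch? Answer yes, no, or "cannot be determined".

cannot be determined

No chain of stated constraints runs from Juniper to Larch, and none runs from Larch to Juniper either.
So the relative order of Juniper and Larch is not fixed by the given facts.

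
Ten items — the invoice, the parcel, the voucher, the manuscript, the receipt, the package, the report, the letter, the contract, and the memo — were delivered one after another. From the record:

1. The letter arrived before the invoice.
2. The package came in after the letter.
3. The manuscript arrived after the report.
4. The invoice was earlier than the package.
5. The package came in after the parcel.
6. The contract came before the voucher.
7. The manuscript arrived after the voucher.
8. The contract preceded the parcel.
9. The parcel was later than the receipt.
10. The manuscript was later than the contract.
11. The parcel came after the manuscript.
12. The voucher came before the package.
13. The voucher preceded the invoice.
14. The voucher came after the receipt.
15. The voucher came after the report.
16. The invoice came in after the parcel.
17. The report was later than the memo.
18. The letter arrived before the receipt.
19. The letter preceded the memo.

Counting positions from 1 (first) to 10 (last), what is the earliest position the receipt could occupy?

The letter must come before the receipt — 1 forced predecessor.
Nothing else is forced ahead of the receipt, so its earliest slot is position 1 + 1 = 2.

2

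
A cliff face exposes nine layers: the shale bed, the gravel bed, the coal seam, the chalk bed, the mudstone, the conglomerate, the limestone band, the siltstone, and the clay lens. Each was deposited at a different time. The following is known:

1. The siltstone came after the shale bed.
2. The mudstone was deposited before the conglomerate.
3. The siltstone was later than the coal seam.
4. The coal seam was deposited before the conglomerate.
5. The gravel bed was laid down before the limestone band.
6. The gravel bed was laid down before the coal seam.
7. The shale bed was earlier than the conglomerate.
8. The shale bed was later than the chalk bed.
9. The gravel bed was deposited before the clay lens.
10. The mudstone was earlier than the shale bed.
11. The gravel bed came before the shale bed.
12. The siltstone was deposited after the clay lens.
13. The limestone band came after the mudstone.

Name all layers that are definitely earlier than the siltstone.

the chalk bed, the clay lens, the coal seam, the gravel bed, the mudstone, the shale bed

Directly stated before the siltstone: the clay lens, the coal seam, and the shale bed.
The chalk bed reaches the siltstone via the chalk bed → the shale bed → the siltstone.
The gravel bed reaches the siltstone via the gravel bed → the shale bed → the siltstone.
The mudstone reaches the siltstone via the mudstone → the shale bed → the siltstone.
No chain forces the limestone band (or any of the others) ahead of the siltstone.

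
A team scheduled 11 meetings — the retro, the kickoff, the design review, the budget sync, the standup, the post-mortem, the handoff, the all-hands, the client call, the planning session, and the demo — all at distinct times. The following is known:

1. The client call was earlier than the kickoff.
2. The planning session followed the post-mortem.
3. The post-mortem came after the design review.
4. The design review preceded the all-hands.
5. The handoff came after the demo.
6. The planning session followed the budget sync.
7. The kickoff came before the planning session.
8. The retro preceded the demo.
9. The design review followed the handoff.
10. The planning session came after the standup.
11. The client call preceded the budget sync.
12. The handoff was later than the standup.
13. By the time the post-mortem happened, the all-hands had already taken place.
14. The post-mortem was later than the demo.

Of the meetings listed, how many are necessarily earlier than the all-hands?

Directly stated before the all-hands: the design review.
The demo reaches the all-hands via the demo → the handoff → the design review → the all-hands.
The handoff reaches the all-hands via the handoff → the design review → the all-hands.
The retro reaches the all-hands via the retro → the demo → the handoff → the design review → the all-hands.
Likewise the standup reaches the all-hands by chaining the stated constraints.
That's the demo, the design review, the handoff, the retro, and the standup — 5 in all.

5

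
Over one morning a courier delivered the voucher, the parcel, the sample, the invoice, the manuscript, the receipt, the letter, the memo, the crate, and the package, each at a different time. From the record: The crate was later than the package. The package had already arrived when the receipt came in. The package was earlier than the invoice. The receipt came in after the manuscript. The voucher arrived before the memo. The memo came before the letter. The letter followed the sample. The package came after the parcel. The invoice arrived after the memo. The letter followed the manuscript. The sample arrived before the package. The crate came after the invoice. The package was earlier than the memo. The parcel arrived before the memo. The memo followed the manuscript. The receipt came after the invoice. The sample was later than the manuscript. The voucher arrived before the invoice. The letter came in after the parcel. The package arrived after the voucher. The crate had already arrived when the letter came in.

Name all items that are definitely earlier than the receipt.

the invoice, the manuscript, the memo, the package, the parcel, the sample, the voucher

Directly stated before the receipt: the invoice, the manuscript, and the package.
The memo reaches the receipt via the memo → the invoice → the receipt.
The parcel reaches the receipt via the parcel → the package → the receipt.
The sample reaches the receipt via the sample → the package → the receipt.
Likewise the voucher reaches the receipt by chaining the stated constraints.
No chain forces the crate (or any of the others) ahead of the receipt.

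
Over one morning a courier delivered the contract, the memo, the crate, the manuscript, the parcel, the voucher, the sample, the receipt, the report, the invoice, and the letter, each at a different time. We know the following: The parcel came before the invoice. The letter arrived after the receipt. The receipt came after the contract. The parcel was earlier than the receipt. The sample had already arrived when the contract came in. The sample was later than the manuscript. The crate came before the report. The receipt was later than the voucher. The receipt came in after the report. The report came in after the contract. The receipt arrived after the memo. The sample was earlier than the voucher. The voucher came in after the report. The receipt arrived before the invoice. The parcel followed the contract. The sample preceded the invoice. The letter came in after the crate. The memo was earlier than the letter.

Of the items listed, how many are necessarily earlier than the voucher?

Directly stated before the voucher: the report and the sample.
The contract reaches the voucher via the contract → the report → the voucher.
The crate reaches the voucher via the crate → the report → the voucher.
The manuscript reaches the voucher via the manuscript → the sample → the voucher.
That's the contract, the crate, the manuscript, the report, and the sample — 5 in all.

5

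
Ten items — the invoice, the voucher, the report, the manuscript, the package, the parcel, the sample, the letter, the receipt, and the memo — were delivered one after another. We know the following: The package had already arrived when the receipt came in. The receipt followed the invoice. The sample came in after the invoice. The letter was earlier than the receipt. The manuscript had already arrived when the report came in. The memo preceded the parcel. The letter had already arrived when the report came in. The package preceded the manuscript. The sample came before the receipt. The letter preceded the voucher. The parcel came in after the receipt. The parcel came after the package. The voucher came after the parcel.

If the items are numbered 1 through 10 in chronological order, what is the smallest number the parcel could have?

7

The invoice, the letter, the memo, the package, the receipt, and the sample must all come before the parcel — 6 forced predecessors.
Nothing else is forced ahead of the parcel, so its earliest slot is position 6 + 1 = 7.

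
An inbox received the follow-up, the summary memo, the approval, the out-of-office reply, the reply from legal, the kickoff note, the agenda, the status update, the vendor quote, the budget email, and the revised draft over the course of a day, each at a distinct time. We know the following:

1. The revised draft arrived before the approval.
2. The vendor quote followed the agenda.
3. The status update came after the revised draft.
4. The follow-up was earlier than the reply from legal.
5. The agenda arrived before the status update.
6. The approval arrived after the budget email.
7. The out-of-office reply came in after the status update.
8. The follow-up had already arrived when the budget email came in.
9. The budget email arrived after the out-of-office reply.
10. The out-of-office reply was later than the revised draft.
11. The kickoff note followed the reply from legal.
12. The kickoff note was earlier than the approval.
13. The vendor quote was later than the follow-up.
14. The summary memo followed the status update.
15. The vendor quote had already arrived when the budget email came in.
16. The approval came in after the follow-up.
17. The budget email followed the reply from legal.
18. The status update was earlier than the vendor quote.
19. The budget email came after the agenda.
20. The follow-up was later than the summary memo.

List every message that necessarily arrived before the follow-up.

Directly stated before the follow-up: the summary memo.
The agenda reaches the follow-up via the agenda → the status update → the summary memo → the follow-up.
The revised draft reaches the follow-up via the revised draft → the status update → the summary memo → the follow-up.
The status update reaches the follow-up via the status update → the summary memo → the follow-up.
No chain forces the out-of-office reply (or any of the others) ahead of the follow-up.

the agenda, the revised draft, the status update, the summary memo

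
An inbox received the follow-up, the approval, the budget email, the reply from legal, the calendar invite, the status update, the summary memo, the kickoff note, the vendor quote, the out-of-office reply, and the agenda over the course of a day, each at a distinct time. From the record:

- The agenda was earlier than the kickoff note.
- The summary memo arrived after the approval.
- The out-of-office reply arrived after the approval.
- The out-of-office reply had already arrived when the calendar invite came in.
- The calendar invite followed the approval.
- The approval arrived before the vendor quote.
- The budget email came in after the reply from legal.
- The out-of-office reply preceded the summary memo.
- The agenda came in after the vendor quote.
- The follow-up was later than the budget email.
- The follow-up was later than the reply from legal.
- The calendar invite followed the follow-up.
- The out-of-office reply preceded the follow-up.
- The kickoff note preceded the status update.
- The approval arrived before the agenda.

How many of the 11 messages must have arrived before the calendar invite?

Directly stated before the calendar invite: the approval, the follow-up, and the out-of-office reply.
The budget email reaches the calendar invite via the budget email → the follow-up → the calendar invite.
The reply from legal reaches the calendar invite via the reply from legal → the follow-up → the calendar invite.
No chain forces the vendor quote (or any of the others) ahead of the calendar invite.
That's the approval, the budget email, the follow-up, the out-of-office reply, and the reply from legal — 5 in all.

5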